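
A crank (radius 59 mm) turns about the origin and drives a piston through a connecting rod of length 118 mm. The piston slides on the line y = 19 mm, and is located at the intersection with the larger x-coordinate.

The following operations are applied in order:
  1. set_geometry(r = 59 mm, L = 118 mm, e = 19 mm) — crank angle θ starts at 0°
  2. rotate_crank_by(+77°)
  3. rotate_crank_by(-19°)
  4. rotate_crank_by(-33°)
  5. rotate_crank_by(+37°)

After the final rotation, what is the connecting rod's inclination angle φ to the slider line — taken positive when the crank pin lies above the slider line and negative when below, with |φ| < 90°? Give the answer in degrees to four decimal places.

16.2875

set_geometry: r = 59 mm, L = 118 mm, e = 19 mm; θ ← 0°
rotate_crank_by(+77°): θ ← 0° +77° = 77°
rotate_crank_by(-19°): θ ← 77° -19° = 58°
rotate_crank_by(-33°): θ ← 58° -33° = 25°
rotate_crank_by(+37°): θ ← 25° +37° = 62°
crank pin P = (r cos θ, r sin θ) = (27.698822, 52.093908)
h = r sin θ − e = 52.093908 − 19 = 33.093908
sin φ = h / L = 33.093908 / 118 = 0.28045685
φ = arcsin(0.28045685) = 16.287473°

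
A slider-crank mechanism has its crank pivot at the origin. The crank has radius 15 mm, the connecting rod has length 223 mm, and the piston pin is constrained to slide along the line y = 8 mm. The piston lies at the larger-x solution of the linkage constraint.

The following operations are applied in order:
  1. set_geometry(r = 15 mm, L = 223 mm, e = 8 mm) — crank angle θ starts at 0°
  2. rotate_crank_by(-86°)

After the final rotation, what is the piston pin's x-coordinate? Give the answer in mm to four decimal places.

set_geometry: r = 15 mm, L = 223 mm, e = 8 mm; θ ← 0°
rotate_crank_by(-86°): θ ← 0° -86° = -86°
crank pin P = (r cos θ, r sin θ) = (1.046347, -14.963461)
h = r sin θ − e = -14.963461 − 8 = -22.963461
x = r cos θ + √(L² − h²) = 1.046347 + √(49729.0 − 527.3205) = 1.046347 + 221.814516 = 222.860863

222.8609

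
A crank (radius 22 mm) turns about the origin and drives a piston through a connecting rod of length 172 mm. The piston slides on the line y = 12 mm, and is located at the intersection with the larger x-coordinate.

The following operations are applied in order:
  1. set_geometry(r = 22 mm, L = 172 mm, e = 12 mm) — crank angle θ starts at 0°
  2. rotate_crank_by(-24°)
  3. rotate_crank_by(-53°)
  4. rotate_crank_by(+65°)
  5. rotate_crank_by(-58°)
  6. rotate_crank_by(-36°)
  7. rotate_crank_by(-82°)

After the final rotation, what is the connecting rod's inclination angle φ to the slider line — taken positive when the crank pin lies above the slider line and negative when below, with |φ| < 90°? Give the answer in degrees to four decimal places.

-2.9788

set_geometry: r = 22 mm, L = 172 mm, e = 12 mm; θ ← 0°
rotate_crank_by(-24°): θ ← 0° -24° = -24°
rotate_crank_by(-53°): θ ← -24° -53° = -77°
rotate_crank_by(+65°): θ ← -77° +65° = -12°
rotate_crank_by(-58°): θ ← -12° -58° = -70°
rotate_crank_by(-36°): θ ← -70° -36° = -106°
rotate_crank_by(-82°): θ ← -106° -82° = -188°
crank pin P = (r cos θ, r sin θ) = (-21.785898, 3.061808)
h = r sin θ − e = 3.061808 − 12 = -8.938192
sin φ = h / L = -8.938192 / 172 = -0.05196623
φ = arcsin(-0.05196623) = -2.978787°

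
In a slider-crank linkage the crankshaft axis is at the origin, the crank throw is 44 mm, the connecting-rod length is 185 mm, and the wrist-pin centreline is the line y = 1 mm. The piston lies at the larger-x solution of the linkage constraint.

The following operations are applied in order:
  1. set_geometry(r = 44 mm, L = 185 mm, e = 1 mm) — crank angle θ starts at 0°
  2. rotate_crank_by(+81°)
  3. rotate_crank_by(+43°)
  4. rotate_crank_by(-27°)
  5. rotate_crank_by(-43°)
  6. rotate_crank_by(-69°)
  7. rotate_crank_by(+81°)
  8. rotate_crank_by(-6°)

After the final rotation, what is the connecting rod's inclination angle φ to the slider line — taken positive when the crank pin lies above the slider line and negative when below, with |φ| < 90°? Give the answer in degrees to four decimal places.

set_geometry: r = 44 mm, L = 185 mm, e = 1 mm; θ ← 0°
rotate_crank_by(+81°): θ ← 0° +81° = 81°
rotate_crank_by(+43°): θ ← 81° +43° = 124°
rotate_crank_by(-27°): θ ← 124° -27° = 97°
rotate_crank_by(-43°): θ ← 97° -43° = 54°
rotate_crank_by(-69°): θ ← 54° -69° = -15°
rotate_crank_by(+81°): θ ← -15° +81° = 66°
rotate_crank_by(-6°): θ ← 66° -6° = 60°
crank pin P = (r cos θ, r sin θ) = (22.000000, 38.105118)
h = r sin θ − e = 38.105118 − 1 = 37.105118
sin φ = h / L = 37.105118 / 185 = 0.20056820
φ = arcsin(0.20056820) = 11.570188°

11.5702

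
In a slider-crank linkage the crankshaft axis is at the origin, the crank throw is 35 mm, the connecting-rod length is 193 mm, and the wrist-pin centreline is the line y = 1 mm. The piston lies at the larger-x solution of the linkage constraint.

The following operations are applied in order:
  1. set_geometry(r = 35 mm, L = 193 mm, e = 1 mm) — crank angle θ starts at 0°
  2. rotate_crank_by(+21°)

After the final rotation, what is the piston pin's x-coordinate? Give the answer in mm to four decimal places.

set_geometry: r = 35 mm, L = 193 mm, e = 1 mm; θ ← 0°
rotate_crank_by(+21°): θ ← 0° +21° = 21°
crank pin P = (r cos θ, r sin θ) = (32.675315, 12.542878)
h = r sin θ − e = 12.542878 − 1 = 11.542878
x = r cos θ + √(L² − h²) = 32.675315 + √(37249.0 − 133.2380) = 32.675315 + 192.654515 = 225.329829

225.3298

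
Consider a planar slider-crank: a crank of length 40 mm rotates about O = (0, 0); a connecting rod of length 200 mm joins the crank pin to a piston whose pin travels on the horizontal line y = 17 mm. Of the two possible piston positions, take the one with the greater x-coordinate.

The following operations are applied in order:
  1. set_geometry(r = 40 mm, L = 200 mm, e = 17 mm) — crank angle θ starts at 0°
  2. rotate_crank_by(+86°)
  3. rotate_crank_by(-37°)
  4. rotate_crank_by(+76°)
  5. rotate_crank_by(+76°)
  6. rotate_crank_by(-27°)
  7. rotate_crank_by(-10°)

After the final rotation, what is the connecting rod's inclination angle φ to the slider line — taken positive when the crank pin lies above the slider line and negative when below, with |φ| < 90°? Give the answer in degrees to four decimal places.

set_geometry: r = 40 mm, L = 200 mm, e = 17 mm; θ ← 0°
rotate_crank_by(+86°): θ ← 0° +86° = 86°
rotate_crank_by(-37°): θ ← 86° -37° = 49°
rotate_crank_by(+76°): θ ← 49° +76° = 125°
rotate_crank_by(+76°): θ ← 125° +76° = 201°
rotate_crank_by(-27°): θ ← 201° -27° = 174°
rotate_crank_by(-10°): θ ← 174° -10° = 164°
crank pin P = (r cos θ, r sin θ) = (-38.450468, 11.025494)
h = r sin θ − e = 11.025494 − 17 = -5.974506
sin φ = h / L = -5.974506 / 200 = -0.02987253
φ = arcsin(-0.02987253) = -1.711824°

-1.7118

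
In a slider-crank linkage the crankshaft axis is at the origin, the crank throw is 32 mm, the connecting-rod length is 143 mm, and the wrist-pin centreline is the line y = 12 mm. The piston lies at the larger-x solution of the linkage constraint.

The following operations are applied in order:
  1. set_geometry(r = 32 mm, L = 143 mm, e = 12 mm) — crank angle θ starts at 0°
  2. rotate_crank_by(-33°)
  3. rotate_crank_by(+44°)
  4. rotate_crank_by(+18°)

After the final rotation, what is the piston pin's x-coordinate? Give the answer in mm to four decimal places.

170.9447

set_geometry: r = 32 mm, L = 143 mm, e = 12 mm; θ ← 0°
rotate_crank_by(-33°): θ ← 0° -33° = -33°
rotate_crank_by(+44°): θ ← -33° +44° = 11°
rotate_crank_by(+18°): θ ← 11° +18° = 29°
crank pin P = (r cos θ, r sin θ) = (27.987831, 15.513908)
h = r sin θ − e = 15.513908 − 12 = 3.513908
x = r cos θ + √(L² − h²) = 27.987831 + √(20449.0 − 12.3475) = 27.987831 + 142.956820 = 170.944651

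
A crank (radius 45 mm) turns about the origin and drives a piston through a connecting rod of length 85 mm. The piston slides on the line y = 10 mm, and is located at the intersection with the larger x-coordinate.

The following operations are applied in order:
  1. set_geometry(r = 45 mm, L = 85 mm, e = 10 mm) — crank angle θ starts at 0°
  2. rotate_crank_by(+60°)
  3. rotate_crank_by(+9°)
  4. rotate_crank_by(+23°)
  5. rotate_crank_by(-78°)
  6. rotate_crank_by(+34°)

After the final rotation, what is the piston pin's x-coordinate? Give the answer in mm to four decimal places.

set_geometry: r = 45 mm, L = 85 mm, e = 10 mm; θ ← 0°
rotate_crank_by(+60°): θ ← 0° +60° = 60°
rotate_crank_by(+9°): θ ← 60° +9° = 69°
rotate_crank_by(+23°): θ ← 69° +23° = 92°
rotate_crank_by(-78°): θ ← 92° -78° = 14°
rotate_crank_by(+34°): θ ← 14° +34° = 48°
crank pin P = (r cos θ, r sin θ) = (30.110877, 33.441517)
h = r sin θ − e = 33.441517 − 10 = 23.441517
x = r cos θ + √(L² − h²) = 30.110877 + √(7225.0 − 549.5047) = 30.110877 + 81.703704 = 111.814581

111.8146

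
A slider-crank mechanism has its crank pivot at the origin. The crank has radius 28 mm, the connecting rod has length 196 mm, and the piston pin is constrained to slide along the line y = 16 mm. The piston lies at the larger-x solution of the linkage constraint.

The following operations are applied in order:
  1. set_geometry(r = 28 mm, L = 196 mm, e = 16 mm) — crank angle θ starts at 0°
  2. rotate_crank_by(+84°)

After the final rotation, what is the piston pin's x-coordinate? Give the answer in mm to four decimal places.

198.5685

set_geometry: r = 28 mm, L = 196 mm, e = 16 mm; θ ← 0°
rotate_crank_by(+84°): θ ← 0° +84° = 84°
crank pin P = (r cos θ, r sin θ) = (2.926797, 27.846613)
h = r sin θ − e = 27.846613 − 16 = 11.846613
x = r cos θ + √(L² − h²) = 2.926797 + √(38416.0 − 140.3422) = 2.926797 + 195.641657 = 198.568453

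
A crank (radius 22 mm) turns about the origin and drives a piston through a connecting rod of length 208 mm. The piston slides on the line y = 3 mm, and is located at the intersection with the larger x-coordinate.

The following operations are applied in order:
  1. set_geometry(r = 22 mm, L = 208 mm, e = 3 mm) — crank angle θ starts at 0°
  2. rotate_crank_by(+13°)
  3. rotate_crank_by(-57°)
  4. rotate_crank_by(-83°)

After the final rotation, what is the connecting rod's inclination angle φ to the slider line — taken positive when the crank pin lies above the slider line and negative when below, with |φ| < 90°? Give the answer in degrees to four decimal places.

-5.6755

set_geometry: r = 22 mm, L = 208 mm, e = 3 mm; θ ← 0°
rotate_crank_by(+13°): θ ← 0° +13° = 13°
rotate_crank_by(-57°): θ ← 13° -57° = -44°
rotate_crank_by(-83°): θ ← -44° -83° = -127°
crank pin P = (r cos θ, r sin θ) = (-13.239931, -17.569981)
h = r sin θ − e = -17.569981 − 3 = -20.569981
sin φ = h / L = -20.569981 / 208 = -0.09889414
φ = arcsin(-0.09889414) = -5.675494°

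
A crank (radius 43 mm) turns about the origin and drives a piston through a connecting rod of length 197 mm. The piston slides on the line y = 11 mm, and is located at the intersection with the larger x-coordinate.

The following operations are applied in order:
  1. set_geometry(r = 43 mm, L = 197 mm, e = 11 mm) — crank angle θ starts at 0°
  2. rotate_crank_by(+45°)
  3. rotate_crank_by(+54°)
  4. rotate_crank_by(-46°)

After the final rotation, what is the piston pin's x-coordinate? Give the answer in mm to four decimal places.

221.4904

set_geometry: r = 43 mm, L = 197 mm, e = 11 mm; θ ← 0°
rotate_crank_by(+45°): θ ← 0° +45° = 45°
rotate_crank_by(+54°): θ ← 45° +54° = 99°
rotate_crank_by(-46°): θ ← 99° -46° = 53°
crank pin P = (r cos θ, r sin θ) = (25.878046, 34.341327)
h = r sin θ − e = 34.341327 − 11 = 23.341327
x = r cos θ + √(L² − h²) = 25.878046 + √(38809.0 − 544.8175) = 25.878046 + 195.612327 = 221.490373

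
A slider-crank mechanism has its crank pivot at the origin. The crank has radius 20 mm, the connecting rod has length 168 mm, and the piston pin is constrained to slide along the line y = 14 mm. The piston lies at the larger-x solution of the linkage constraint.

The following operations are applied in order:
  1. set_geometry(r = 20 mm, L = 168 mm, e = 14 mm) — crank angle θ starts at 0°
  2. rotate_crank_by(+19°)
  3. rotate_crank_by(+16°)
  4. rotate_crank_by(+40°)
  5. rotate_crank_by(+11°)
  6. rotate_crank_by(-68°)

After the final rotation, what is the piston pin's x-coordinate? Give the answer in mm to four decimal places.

set_geometry: r = 20 mm, L = 168 mm, e = 14 mm; θ ← 0°
rotate_crank_by(+19°): θ ← 0° +19° = 19°
rotate_crank_by(+16°): θ ← 19° +16° = 35°
rotate_crank_by(+40°): θ ← 35° +40° = 75°
rotate_crank_by(+11°): θ ← 75° +11° = 86°
rotate_crank_by(-68°): θ ← 86° -68° = 18°
crank pin P = (r cos θ, r sin θ) = (19.021130, 6.180340)
h = r sin θ − e = 6.180340 − 14 = -7.819660
x = r cos θ + √(L² − h²) = 19.021130 + √(28224.0 − 61.1471) = 19.021130 + 167.817916 = 186.839046

186.8390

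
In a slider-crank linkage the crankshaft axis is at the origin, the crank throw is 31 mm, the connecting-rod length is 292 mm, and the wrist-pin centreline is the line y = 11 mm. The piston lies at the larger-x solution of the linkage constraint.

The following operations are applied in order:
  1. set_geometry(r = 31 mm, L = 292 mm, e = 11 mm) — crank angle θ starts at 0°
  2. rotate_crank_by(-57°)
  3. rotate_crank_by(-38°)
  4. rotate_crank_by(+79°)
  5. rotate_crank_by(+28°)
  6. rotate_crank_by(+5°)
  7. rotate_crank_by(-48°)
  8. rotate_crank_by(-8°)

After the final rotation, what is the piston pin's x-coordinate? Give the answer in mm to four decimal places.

314.4933

set_geometry: r = 31 mm, L = 292 mm, e = 11 mm; θ ← 0°
rotate_crank_by(-57°): θ ← 0° -57° = -57°
rotate_crank_by(-38°): θ ← -57° -38° = -95°
rotate_crank_by(+79°): θ ← -95° +79° = -16°
rotate_crank_by(+28°): θ ← -16° +28° = 12°
rotate_crank_by(+5°): θ ← 12° +5° = 17°
rotate_crank_by(-48°): θ ← 17° -48° = -31°
rotate_crank_by(-8°): θ ← -31° -8° = -39°
crank pin P = (r cos θ, r sin θ) = (24.091525, -19.508932)
h = r sin θ − e = -19.508932 − 11 = -30.508932
x = r cos θ + √(L² − h²) = 24.091525 + √(85264.0 − 930.7949) = 24.091525 + 290.401799 = 314.493324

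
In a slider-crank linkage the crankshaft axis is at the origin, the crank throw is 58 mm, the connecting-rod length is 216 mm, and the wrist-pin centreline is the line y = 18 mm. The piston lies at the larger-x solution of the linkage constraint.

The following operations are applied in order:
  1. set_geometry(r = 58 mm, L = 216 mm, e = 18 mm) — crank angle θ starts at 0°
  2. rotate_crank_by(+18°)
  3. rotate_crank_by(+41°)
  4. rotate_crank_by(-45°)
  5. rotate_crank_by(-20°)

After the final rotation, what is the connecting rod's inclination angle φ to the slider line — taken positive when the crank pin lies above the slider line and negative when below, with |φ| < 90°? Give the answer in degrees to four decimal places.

set_geometry: r = 58 mm, L = 216 mm, e = 18 mm; θ ← 0°
rotate_crank_by(+18°): θ ← 0° +18° = 18°
rotate_crank_by(+41°): θ ← 18° +41° = 59°
rotate_crank_by(-45°): θ ← 59° -45° = 14°
rotate_crank_by(-20°): θ ← 14° -20° = -6°
crank pin P = (r cos θ, r sin θ) = (57.682270, -6.062651)
h = r sin θ − e = -6.062651 − 18 = -24.062651
sin φ = h / L = -24.062651 / 216 = -0.11140116
φ = arcsin(-0.11140116) = -6.396093°

-6.3961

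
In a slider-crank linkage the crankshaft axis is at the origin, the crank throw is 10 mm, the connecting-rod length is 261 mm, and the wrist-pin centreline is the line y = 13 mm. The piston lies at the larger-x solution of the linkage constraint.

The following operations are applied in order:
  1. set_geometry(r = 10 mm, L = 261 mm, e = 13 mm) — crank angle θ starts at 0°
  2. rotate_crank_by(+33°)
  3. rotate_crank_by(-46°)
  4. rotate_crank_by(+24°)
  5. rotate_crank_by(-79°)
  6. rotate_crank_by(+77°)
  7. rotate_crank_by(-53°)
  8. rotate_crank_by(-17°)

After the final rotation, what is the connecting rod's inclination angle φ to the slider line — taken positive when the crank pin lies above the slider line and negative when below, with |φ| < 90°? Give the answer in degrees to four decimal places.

set_geometry: r = 10 mm, L = 261 mm, e = 13 mm; θ ← 0°
rotate_crank_by(+33°): θ ← 0° +33° = 33°
rotate_crank_by(-46°): θ ← 33° -46° = -13°
rotate_crank_by(+24°): θ ← -13° +24° = 11°
rotate_crank_by(-79°): θ ← 11° -79° = -68°
rotate_crank_by(+77°): θ ← -68° +77° = 9°
rotate_crank_by(-53°): θ ← 9° -53° = -44°
rotate_crank_by(-17°): θ ← -44° -17° = -61°
crank pin P = (r cos θ, r sin θ) = (4.848096, -8.746197)
h = r sin θ − e = -8.746197 − 13 = -21.746197
sin φ = h / L = -21.746197 / 261 = -0.08331876
φ = arcsin(-0.08331876) = -4.779354°

-4.7794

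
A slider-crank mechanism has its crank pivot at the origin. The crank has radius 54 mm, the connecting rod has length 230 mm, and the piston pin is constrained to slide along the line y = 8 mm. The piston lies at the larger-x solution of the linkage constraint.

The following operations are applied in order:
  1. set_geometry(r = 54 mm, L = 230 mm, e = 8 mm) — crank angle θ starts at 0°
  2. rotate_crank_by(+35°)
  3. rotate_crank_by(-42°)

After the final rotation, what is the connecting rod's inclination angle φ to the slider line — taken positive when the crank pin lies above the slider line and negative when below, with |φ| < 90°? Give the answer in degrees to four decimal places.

set_geometry: r = 54 mm, L = 230 mm, e = 8 mm; θ ← 0°
rotate_crank_by(+35°): θ ← 0° +35° = 35°
rotate_crank_by(-42°): θ ← 35° -42° = -7°
crank pin P = (r cos θ, r sin θ) = (53.597492, -6.580945)
h = r sin θ − e = -6.580945 − 8 = -14.580945
sin φ = h / L = -14.580945 / 230 = -0.06339541
φ = arcsin(-0.06339541) = -3.634727°

-3.6347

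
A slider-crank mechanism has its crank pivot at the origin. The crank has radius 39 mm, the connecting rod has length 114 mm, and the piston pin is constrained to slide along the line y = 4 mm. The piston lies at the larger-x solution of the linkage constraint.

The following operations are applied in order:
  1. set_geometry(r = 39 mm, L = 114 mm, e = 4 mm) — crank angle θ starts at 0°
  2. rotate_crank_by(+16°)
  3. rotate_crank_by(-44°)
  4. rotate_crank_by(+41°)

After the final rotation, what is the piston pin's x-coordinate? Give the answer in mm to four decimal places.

151.9005

set_geometry: r = 39 mm, L = 114 mm, e = 4 mm; θ ← 0°
rotate_crank_by(+16°): θ ← 0° +16° = 16°
rotate_crank_by(-44°): θ ← 16° -44° = -28°
rotate_crank_by(+41°): θ ← -28° +41° = 13°
crank pin P = (r cos θ, r sin θ) = (38.000433, 8.773091)
h = r sin θ − e = 8.773091 − 4 = 4.773091
x = r cos θ + √(L² − h²) = 38.000433 + √(12996.0 − 22.7824) = 38.000433 + 113.900033 = 151.900466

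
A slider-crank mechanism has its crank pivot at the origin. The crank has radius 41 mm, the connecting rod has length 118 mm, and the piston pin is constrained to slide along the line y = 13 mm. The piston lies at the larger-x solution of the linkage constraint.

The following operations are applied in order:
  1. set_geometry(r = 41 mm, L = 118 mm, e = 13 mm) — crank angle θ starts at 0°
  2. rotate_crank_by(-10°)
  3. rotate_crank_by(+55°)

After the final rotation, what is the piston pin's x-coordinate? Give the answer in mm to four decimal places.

set_geometry: r = 41 mm, L = 118 mm, e = 13 mm; θ ← 0°
rotate_crank_by(-10°): θ ← 0° -10° = -10°
rotate_crank_by(+55°): θ ← -10° +55° = 45°
crank pin P = (r cos θ, r sin θ) = (28.991378, 28.991378)
h = r sin θ − e = 28.991378 − 13 = 15.991378
x = r cos θ + √(L² − h²) = 28.991378 + √(13924.0 − 255.7242) = 28.991378 + 116.911402 = 145.902780

145.9028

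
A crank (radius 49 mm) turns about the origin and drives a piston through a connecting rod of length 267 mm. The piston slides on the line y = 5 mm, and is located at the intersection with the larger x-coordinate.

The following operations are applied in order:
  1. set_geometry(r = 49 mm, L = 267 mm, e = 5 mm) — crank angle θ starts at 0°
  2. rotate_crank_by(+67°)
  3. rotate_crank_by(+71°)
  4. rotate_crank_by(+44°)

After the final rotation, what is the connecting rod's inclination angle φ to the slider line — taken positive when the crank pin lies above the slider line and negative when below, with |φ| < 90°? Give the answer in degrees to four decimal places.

set_geometry: r = 49 mm, L = 267 mm, e = 5 mm; θ ← 0°
rotate_crank_by(+67°): θ ← 0° +67° = 67°
rotate_crank_by(+71°): θ ← 67° +71° = 138°
rotate_crank_by(+44°): θ ← 138° +44° = 182°
crank pin P = (r cos θ, r sin θ) = (-48.970151, -1.710075)
h = r sin θ − e = -1.710075 − 5 = -6.710075
sin φ = h / L = -6.710075 / 267 = -0.02513137
φ = arcsin(-0.02513137) = -1.440073°

-1.4401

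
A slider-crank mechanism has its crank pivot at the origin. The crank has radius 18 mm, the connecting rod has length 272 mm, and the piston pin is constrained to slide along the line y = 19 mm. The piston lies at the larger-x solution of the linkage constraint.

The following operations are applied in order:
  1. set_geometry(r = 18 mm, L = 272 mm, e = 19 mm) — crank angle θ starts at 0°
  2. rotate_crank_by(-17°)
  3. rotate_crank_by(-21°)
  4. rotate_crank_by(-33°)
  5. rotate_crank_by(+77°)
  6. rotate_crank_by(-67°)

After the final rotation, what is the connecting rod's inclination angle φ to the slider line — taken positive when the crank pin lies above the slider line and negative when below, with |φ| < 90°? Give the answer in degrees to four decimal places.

-7.3386

set_geometry: r = 18 mm, L = 272 mm, e = 19 mm; θ ← 0°
rotate_crank_by(-17°): θ ← 0° -17° = -17°
rotate_crank_by(-21°): θ ← -17° -21° = -38°
rotate_crank_by(-33°): θ ← -38° -33° = -71°
rotate_crank_by(+77°): θ ← -71° +77° = 6°
rotate_crank_by(-67°): θ ← 6° -67° = -61°
crank pin P = (r cos θ, r sin θ) = (8.726573, -15.743155)
h = r sin θ − e = -15.743155 − 19 = -34.743155
sin φ = h / L = -34.743155 / 272 = -0.12773219
φ = arcsin(-0.12773219) = -7.338564°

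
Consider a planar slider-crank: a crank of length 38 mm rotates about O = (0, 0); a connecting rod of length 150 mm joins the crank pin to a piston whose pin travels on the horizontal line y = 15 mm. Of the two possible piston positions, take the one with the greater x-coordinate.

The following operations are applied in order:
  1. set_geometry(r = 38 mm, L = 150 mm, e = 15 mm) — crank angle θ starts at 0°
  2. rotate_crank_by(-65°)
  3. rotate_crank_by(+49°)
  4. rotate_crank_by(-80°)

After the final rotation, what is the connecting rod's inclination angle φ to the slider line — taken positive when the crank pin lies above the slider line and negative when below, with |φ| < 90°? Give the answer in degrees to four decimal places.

set_geometry: r = 38 mm, L = 150 mm, e = 15 mm; θ ← 0°
rotate_crank_by(-65°): θ ← 0° -65° = -65°
rotate_crank_by(+49°): θ ← -65° +49° = -16°
rotate_crank_by(-80°): θ ← -16° -80° = -96°
crank pin P = (r cos θ, r sin θ) = (-3.972082, -37.791832)
h = r sin θ − e = -37.791832 − 15 = -52.791832
sin φ = h / L = -52.791832 / 150 = -0.35194555
φ = arcsin(-0.35194555) = -20.606360°

-20.6064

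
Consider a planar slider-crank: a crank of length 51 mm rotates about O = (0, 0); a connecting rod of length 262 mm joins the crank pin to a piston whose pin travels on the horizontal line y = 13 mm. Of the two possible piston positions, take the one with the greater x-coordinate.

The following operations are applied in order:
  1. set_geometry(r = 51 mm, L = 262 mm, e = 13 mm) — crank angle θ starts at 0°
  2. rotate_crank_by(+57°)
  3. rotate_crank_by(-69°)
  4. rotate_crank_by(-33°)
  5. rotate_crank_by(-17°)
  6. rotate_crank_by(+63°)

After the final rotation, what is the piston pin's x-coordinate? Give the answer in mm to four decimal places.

set_geometry: r = 51 mm, L = 262 mm, e = 13 mm; θ ← 0°
rotate_crank_by(+57°): θ ← 0° +57° = 57°
rotate_crank_by(-69°): θ ← 57° -69° = -12°
rotate_crank_by(-33°): θ ← -12° -33° = -45°
rotate_crank_by(-17°): θ ← -45° -17° = -62°
rotate_crank_by(+63°): θ ← -62° +63° = 1°
crank pin P = (r cos θ, r sin θ) = (50.992232, 0.890073)
h = r sin θ − e = 0.890073 − 13 = -12.109927
x = r cos θ + √(L² − h²) = 50.992232 + √(68644.0 − 146.6503) = 50.992232 + 261.719983 = 312.712216

312.7122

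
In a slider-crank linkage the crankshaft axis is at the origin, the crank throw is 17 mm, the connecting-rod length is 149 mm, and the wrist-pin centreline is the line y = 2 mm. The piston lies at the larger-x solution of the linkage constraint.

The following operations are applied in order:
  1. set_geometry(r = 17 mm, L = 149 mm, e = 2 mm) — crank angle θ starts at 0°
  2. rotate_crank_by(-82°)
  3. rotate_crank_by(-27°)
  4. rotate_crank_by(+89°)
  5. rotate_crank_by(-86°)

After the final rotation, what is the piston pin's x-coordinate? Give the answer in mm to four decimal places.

set_geometry: r = 17 mm, L = 149 mm, e = 2 mm; θ ← 0°
rotate_crank_by(-82°): θ ← 0° -82° = -82°
rotate_crank_by(-27°): θ ← -82° -27° = -109°
rotate_crank_by(+89°): θ ← -109° +89° = -20°
rotate_crank_by(-86°): θ ← -20° -86° = -106°
crank pin P = (r cos θ, r sin θ) = (-4.685835, -16.341449)
h = r sin θ − e = -16.341449 − 2 = -18.341449
x = r cos θ + √(L² − h²) = -4.685835 + √(22201.0 − 336.4087) = -4.685835 + 147.866802 = 143.180967

143.1810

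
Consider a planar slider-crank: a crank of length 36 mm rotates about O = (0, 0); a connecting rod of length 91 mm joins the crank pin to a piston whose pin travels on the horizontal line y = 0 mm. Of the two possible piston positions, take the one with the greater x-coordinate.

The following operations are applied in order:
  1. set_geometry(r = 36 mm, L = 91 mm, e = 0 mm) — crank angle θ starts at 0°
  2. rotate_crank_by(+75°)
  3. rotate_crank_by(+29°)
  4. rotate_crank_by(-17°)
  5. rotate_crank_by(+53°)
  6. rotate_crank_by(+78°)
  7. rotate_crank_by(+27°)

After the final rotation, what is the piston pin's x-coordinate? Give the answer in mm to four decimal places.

69.7356

set_geometry: r = 36 mm, L = 91 mm, e = 0 mm; θ ← 0°
rotate_crank_by(+75°): θ ← 0° +75° = 75°
rotate_crank_by(+29°): θ ← 75° +29° = 104°
rotate_crank_by(-17°): θ ← 104° -17° = 87°
rotate_crank_by(+53°): θ ← 87° +53° = 140°
rotate_crank_by(+78°): θ ← 140° +78° = 218°
rotate_crank_by(+27°): θ ← 218° +27° = 245°
crank pin P = (r cos θ, r sin θ) = (-15.214257, -32.627080)
h = r sin θ − e = -32.627080 − 0 = -32.627080
x = r cos θ + √(L² − h²) = -15.214257 + √(8281.0 − 1064.5264) = -15.214257 + 84.949830 = 69.735573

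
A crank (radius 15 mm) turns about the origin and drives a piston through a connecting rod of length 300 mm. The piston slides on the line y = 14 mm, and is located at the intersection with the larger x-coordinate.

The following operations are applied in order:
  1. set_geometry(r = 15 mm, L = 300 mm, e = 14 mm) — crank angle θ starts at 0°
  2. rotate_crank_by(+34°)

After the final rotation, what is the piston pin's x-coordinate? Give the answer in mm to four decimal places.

312.3831

set_geometry: r = 15 mm, L = 300 mm, e = 14 mm; θ ← 0°
rotate_crank_by(+34°): θ ← 0° +34° = 34°
crank pin P = (r cos θ, r sin θ) = (12.435564, 8.387894)
h = r sin θ − e = 8.387894 − 14 = -5.612106
x = r cos θ + √(L² − h²) = 12.435564 + √(90000.0 − 31.4957) = 12.435564 + 299.947503 = 312.383066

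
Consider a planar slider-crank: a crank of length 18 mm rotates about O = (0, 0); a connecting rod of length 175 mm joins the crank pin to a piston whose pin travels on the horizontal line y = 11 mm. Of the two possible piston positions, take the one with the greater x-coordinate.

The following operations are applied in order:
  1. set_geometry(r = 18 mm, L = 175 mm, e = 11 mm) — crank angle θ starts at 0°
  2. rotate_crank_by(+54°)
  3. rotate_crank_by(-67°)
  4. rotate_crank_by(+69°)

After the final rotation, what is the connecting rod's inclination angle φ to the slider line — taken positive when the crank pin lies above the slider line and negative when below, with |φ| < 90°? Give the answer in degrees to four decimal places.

set_geometry: r = 18 mm, L = 175 mm, e = 11 mm; θ ← 0°
rotate_crank_by(+54°): θ ← 0° +54° = 54°
rotate_crank_by(-67°): θ ← 54° -67° = -13°
rotate_crank_by(+69°): θ ← -13° +69° = 56°
crank pin P = (r cos θ, r sin θ) = (10.065472, 14.922676)
h = r sin θ − e = 14.922676 − 11 = 3.922676
sin φ = h / L = 3.922676 / 175 = 0.02241529
φ = arcsin(0.02241529) = 1.284409°

1.2844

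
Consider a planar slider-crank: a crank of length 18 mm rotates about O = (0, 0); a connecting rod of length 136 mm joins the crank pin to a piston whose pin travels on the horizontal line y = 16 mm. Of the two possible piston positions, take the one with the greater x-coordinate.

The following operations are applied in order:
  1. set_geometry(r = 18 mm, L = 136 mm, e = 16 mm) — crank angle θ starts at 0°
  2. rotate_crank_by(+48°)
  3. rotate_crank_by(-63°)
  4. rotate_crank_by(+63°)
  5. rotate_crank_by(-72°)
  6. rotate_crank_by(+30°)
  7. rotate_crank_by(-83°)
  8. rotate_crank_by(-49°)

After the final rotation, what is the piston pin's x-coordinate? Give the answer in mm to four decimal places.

set_geometry: r = 18 mm, L = 136 mm, e = 16 mm; θ ← 0°
rotate_crank_by(+48°): θ ← 0° +48° = 48°
rotate_crank_by(-63°): θ ← 48° -63° = -15°
rotate_crank_by(+63°): θ ← -15° +63° = 48°
rotate_crank_by(-72°): θ ← 48° -72° = -24°
rotate_crank_by(+30°): θ ← -24° +30° = 6°
rotate_crank_by(-83°): θ ← 6° -83° = -77°
rotate_crank_by(-49°): θ ← -77° -49° = -126°
crank pin P = (r cos θ, r sin θ) = (-10.580135, -14.562306)
h = r sin θ − e = -14.562306 − 16 = -30.562306
x = r cos θ + √(L² − h²) = -10.580135 + √(18496.0 − 934.0545) = -10.580135 + 132.521491 = 121.941356

121.9414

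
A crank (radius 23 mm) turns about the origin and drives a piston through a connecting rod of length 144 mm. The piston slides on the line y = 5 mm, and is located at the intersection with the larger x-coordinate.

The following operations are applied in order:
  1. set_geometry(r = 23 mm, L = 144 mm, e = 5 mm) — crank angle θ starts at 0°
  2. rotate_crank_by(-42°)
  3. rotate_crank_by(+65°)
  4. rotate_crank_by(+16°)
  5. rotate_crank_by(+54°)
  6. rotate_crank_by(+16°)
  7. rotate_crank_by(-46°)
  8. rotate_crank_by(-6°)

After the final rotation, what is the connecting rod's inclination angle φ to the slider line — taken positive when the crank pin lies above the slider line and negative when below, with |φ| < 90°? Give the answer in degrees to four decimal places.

5.6950

set_geometry: r = 23 mm, L = 144 mm, e = 5 mm; θ ← 0°
rotate_crank_by(-42°): θ ← 0° -42° = -42°
rotate_crank_by(+65°): θ ← -42° +65° = 23°
rotate_crank_by(+16°): θ ← 23° +16° = 39°
rotate_crank_by(+54°): θ ← 39° +54° = 93°
rotate_crank_by(+16°): θ ← 93° +16° = 109°
rotate_crank_by(-46°): θ ← 109° -46° = 63°
rotate_crank_by(-6°): θ ← 63° -6° = 57°
crank pin P = (r cos θ, r sin θ) = (12.526698, 19.289423)
h = r sin θ − e = 19.289423 − 5 = 14.289423
sin φ = h / L = 14.289423 / 144 = 0.09923210
φ = arcsin(0.09923210) = 5.694953°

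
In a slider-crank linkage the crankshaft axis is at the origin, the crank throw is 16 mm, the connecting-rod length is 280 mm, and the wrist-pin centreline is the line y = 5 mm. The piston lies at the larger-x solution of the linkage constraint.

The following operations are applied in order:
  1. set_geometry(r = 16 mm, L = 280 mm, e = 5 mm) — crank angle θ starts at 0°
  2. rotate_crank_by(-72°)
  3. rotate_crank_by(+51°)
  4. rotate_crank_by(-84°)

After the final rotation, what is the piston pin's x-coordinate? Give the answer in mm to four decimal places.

set_geometry: r = 16 mm, L = 280 mm, e = 5 mm; θ ← 0°
rotate_crank_by(-72°): θ ← 0° -72° = -72°
rotate_crank_by(+51°): θ ← -72° +51° = -21°
rotate_crank_by(-84°): θ ← -21° -84° = -105°
crank pin P = (r cos θ, r sin θ) = (-4.141105, -15.454813)
h = r sin θ − e = -15.454813 − 5 = -20.454813
x = r cos θ + √(L² − h²) = -4.141105 + √(78400.0 − 418.3994) = -4.141105 + 279.251859 = 275.110754

275.1108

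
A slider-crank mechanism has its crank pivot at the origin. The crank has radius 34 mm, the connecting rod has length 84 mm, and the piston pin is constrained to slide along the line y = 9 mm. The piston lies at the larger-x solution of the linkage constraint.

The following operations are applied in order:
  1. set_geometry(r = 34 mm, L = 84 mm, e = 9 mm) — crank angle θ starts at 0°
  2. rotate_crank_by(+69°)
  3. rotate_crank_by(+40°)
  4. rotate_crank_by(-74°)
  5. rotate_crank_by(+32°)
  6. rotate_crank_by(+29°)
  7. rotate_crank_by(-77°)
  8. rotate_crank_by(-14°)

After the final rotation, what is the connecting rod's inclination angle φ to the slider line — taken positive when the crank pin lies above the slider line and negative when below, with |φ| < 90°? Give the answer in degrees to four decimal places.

-4.1211

set_geometry: r = 34 mm, L = 84 mm, e = 9 mm; θ ← 0°
rotate_crank_by(+69°): θ ← 0° +69° = 69°
rotate_crank_by(+40°): θ ← 69° +40° = 109°
rotate_crank_by(-74°): θ ← 109° -74° = 35°
rotate_crank_by(+32°): θ ← 35° +32° = 67°
rotate_crank_by(+29°): θ ← 67° +29° = 96°
rotate_crank_by(-77°): θ ← 96° -77° = 19°
rotate_crank_by(-14°): θ ← 19° -14° = 5°
crank pin P = (r cos θ, r sin θ) = (33.870620, 2.963295)
h = r sin θ − e = 2.963295 − 9 = -6.036705
sin φ = h / L = -6.036705 / 84 = -0.07186553
φ = arcsin(-0.07186553) = -4.121144°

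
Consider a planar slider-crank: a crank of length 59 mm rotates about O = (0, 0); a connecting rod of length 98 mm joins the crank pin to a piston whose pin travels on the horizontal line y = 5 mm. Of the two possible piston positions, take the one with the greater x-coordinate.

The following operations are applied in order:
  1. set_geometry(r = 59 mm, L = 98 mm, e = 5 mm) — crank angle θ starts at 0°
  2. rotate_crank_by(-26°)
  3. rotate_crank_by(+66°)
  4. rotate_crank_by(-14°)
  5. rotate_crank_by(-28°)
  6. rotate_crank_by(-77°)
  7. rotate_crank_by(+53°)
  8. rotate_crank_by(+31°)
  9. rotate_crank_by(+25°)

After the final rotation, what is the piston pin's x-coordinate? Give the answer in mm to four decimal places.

145.9836

set_geometry: r = 59 mm, L = 98 mm, e = 5 mm; θ ← 0°
rotate_crank_by(-26°): θ ← 0° -26° = -26°
rotate_crank_by(+66°): θ ← -26° +66° = 40°
rotate_crank_by(-14°): θ ← 40° -14° = 26°
rotate_crank_by(-28°): θ ← 26° -28° = -2°
rotate_crank_by(-77°): θ ← -2° -77° = -79°
rotate_crank_by(+53°): θ ← -79° +53° = -26°
rotate_crank_by(+31°): θ ← -26° +31° = 5°
rotate_crank_by(+25°): θ ← 5° +25° = 30°
crank pin P = (r cos θ, r sin θ) = (51.095499, 29.500000)
h = r sin θ − e = 29.500000 − 5 = 24.500000
x = r cos θ + √(L² − h²) = 51.095499 + √(9604.0 − 600.2500) = 51.095499 + 94.888092 = 145.983591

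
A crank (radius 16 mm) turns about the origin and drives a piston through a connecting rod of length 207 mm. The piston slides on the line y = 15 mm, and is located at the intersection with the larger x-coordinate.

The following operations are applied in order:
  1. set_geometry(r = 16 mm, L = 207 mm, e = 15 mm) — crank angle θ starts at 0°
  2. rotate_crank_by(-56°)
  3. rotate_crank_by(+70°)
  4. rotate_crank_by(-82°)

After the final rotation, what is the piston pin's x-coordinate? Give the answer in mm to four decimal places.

210.8324

set_geometry: r = 16 mm, L = 207 mm, e = 15 mm; θ ← 0°
rotate_crank_by(-56°): θ ← 0° -56° = -56°
rotate_crank_by(+70°): θ ← -56° +70° = 14°
rotate_crank_by(-82°): θ ← 14° -82° = -68°
crank pin P = (r cos θ, r sin θ) = (5.993705, -14.834942)
h = r sin θ − e = -14.834942 − 15 = -29.834942
x = r cos θ + √(L² − h²) = 5.993705 + √(42849.0 − 890.1237) = 5.993705 + 204.838659 = 210.832365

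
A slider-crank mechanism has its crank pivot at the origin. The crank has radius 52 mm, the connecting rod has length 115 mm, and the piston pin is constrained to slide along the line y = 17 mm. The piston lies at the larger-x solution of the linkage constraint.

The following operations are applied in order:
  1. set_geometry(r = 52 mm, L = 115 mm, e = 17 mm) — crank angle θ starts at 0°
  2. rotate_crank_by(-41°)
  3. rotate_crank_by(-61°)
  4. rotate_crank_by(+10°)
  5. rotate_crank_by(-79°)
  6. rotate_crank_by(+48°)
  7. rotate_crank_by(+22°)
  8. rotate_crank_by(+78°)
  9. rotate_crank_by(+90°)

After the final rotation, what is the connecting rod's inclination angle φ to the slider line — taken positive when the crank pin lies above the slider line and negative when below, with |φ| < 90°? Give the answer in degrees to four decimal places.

set_geometry: r = 52 mm, L = 115 mm, e = 17 mm; θ ← 0°
rotate_crank_by(-41°): θ ← 0° -41° = -41°
rotate_crank_by(-61°): θ ← -41° -61° = -102°
rotate_crank_by(+10°): θ ← -102° +10° = -92°
rotate_crank_by(-79°): θ ← -92° -79° = -171°
rotate_crank_by(+48°): θ ← -171° +48° = -123°
rotate_crank_by(+22°): θ ← -123° +22° = -101°
rotate_crank_by(+78°): θ ← -101° +78° = -23°
rotate_crank_by(+90°): θ ← -23° +90° = 67°
crank pin P = (r cos θ, r sin θ) = (20.318019, 47.866252)
h = r sin θ − e = 47.866252 − 17 = 30.866252
sin φ = h / L = 30.866252 / 115 = 0.26840219
φ = arcsin(0.26840219) = 15.569210°

15.5692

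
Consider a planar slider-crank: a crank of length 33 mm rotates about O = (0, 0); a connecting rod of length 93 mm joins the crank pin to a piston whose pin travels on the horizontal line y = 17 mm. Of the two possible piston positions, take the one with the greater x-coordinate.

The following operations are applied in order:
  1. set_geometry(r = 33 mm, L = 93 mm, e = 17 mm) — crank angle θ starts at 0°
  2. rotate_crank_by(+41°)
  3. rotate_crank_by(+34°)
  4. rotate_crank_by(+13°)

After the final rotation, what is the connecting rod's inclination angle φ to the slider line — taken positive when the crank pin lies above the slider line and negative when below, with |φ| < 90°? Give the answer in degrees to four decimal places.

9.8941

set_geometry: r = 33 mm, L = 93 mm, e = 17 mm; θ ← 0°
rotate_crank_by(+41°): θ ← 0° +41° = 41°
rotate_crank_by(+34°): θ ← 41° +34° = 75°
rotate_crank_by(+13°): θ ← 75° +13° = 88°
crank pin P = (r cos θ, r sin θ) = (1.151683, 32.979897)
h = r sin θ − e = 32.979897 − 17 = 15.979897
sin φ = h / L = 15.979897 / 93 = 0.17182685
φ = arcsin(0.17182685) = 9.894053°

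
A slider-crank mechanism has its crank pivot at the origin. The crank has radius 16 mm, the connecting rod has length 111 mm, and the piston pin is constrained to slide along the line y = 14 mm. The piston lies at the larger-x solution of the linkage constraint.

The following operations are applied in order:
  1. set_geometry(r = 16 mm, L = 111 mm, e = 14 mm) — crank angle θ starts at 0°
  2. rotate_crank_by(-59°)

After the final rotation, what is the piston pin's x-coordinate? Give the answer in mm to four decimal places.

set_geometry: r = 16 mm, L = 111 mm, e = 14 mm; θ ← 0°
rotate_crank_by(-59°): θ ← 0° -59° = -59°
crank pin P = (r cos θ, r sin θ) = (8.240609, -13.714677)
h = r sin θ − e = -13.714677 − 14 = -27.714677
x = r cos θ + √(L² − h²) = 8.240609 + √(12321.0 − 768.1033) = 8.240609 + 107.484402 = 115.725011

115.7250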